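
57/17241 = 19/5747  =  0.00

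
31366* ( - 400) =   -  12546400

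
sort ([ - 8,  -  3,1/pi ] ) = [-8,-3, 1/pi ]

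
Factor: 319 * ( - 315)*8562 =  - 860352570 = - 2^1 * 3^3*5^1*7^1*11^1*29^1*1427^1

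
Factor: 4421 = 4421^1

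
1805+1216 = 3021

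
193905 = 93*2085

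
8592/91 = 94  +  38/91 = 94.42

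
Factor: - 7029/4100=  - 2^(  -  2 )*3^2*5^(- 2)* 11^1*41^( - 1 )*71^1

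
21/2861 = 21/2861=0.01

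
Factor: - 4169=  -  11^1*379^1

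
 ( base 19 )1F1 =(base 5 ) 10042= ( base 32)K7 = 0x287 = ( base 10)647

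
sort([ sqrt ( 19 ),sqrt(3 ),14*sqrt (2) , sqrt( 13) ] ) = [ sqrt(3 ),sqrt(13),sqrt(19 ), 14*sqrt( 2) ]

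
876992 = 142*6176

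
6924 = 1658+5266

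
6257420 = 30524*205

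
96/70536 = 4/2939 =0.00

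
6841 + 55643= 62484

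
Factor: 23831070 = 2^1*  3^1*5^1*191^1*4159^1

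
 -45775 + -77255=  - 123030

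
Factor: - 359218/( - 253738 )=433^(  -  1 )*613^1=613/433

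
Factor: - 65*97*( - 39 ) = 245895 = 3^1 *5^1 * 13^2 *97^1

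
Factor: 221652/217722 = 2^1*3^1 * 47^1 * 277^( - 1) = 282/277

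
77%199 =77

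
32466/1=32466  =  32466.00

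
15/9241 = 15/9241= 0.00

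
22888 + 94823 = 117711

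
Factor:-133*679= - 90307=-7^2*19^1* 97^1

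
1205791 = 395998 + 809793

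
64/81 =64/81 = 0.79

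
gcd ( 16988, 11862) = 2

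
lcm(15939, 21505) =1354815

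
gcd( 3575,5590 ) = 65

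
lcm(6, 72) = 72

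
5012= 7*716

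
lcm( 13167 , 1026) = 79002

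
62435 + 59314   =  121749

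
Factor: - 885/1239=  - 5/7 = - 5^1*7^( - 1) 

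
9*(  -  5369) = -48321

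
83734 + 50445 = 134179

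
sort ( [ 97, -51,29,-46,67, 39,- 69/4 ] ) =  [ - 51, - 46, - 69/4,  29,39,67,97] 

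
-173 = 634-807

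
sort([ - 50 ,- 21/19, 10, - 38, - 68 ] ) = [ - 68,-50,  -  38, - 21/19, 10 ]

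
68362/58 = 34181/29= 1178.66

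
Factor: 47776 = 2^5*1493^1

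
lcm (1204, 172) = 1204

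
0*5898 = 0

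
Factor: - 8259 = - 3^1*2753^1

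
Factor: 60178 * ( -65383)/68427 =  - 3934618174/68427   =  - 2^1 * 3^( - 2)*151^1*433^1 *7603^( - 1 )*30089^1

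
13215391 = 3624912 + 9590479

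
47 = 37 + 10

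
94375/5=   18875=18875.00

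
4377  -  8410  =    -  4033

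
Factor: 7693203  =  3^1 * 7^1*366343^1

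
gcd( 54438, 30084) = 6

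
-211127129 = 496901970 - 708029099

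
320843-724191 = -403348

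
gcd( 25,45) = 5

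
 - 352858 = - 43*8206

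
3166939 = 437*7247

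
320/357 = 320/357 = 0.90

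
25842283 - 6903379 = 18938904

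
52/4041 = 52/4041 = 0.01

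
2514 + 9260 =11774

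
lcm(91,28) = 364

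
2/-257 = -1 + 255/257 = -0.01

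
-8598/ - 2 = 4299/1 =4299.00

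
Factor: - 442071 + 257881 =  - 2^1*5^1*113^1*163^1 = -184190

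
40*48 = 1920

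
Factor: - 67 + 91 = 2^3*3^1 = 24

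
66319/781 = 6029/71 =84.92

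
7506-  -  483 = 7989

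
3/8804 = 3/8804 = 0.00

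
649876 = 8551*76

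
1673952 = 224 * 7473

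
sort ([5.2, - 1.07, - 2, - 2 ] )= [  -  2,- 2, - 1.07,5.2 ]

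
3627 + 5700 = 9327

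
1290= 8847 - 7557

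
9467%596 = 527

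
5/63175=1/12635 = 0.00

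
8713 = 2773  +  5940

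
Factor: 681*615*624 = 2^4*3^3*5^1*13^1*41^1  *  227^1 = 261340560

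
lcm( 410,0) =0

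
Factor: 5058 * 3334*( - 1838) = -2^3*3^2*281^1*919^1 * 1667^1=   -30994877736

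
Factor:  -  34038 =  - 2^1*3^2 * 31^1*61^1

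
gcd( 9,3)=3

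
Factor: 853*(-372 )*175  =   - 55530300= -2^2*3^1*5^2*7^1*31^1*853^1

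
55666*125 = 6958250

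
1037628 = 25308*41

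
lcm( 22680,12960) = 90720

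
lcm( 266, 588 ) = 11172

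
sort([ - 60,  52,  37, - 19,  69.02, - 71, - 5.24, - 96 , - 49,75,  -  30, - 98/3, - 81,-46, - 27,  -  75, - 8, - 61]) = [ - 96,- 81 , - 75, - 71, - 61,- 60, - 49,  -  46, - 98/3, - 30,-27,  -  19, - 8, - 5.24,37, 52, 69.02,75 ] 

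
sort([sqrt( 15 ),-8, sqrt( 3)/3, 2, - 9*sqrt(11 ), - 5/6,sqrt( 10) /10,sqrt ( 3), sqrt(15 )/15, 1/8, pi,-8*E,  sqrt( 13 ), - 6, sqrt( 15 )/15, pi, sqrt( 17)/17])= [ - 9*sqrt( 11 ), -8*E, - 8, - 6 ,-5/6, 1/8, sqrt( 17 )/17,sqrt (15 ) /15, sqrt( 15)/15,  sqrt(10 ) /10,sqrt(3) /3, sqrt(3 ), 2 , pi, pi,  sqrt( 13 ),sqrt( 15) ]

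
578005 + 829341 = 1407346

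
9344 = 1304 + 8040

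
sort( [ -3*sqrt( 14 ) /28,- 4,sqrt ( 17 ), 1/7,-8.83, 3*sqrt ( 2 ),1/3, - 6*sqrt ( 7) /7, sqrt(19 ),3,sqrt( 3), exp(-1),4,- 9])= [ - 9,  -  8.83, - 4, - 6*sqrt( 7 ) /7, - 3*sqrt ( 14 )/28,1/7,1/3,exp( - 1 ), sqrt( 3),3,4,sqrt(17 ),3*sqrt ( 2 ), sqrt( 19 )] 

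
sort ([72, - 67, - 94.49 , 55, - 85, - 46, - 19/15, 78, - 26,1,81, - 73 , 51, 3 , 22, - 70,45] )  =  [ - 94.49, - 85, - 73,  -  70 , - 67, -46,-26, - 19/15,  1, 3,22,45,51, 55, 72, 78,81]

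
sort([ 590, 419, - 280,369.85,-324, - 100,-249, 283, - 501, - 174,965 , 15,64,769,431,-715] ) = [ - 715, - 501, - 324,-280, - 249, - 174 , - 100, 15,64 , 283, 369.85, 419,431 , 590,769,965] 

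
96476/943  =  96476/943 = 102.31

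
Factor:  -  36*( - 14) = 504  =  2^3*3^2*7^1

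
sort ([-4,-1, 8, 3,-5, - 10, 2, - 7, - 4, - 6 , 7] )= [ - 10, - 7,  -  6,-5, - 4, - 4, - 1, 2, 3, 7,8]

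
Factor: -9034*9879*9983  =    -  890951662938  =  -  2^1 * 3^1*37^1*67^1*89^1*149^1*4517^1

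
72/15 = 24/5= 4.80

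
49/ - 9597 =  - 1 + 1364/1371= - 0.01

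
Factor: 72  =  2^3* 3^2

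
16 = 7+9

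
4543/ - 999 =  - 4543/999 = - 4.55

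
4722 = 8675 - 3953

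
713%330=53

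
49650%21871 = 5908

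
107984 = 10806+97178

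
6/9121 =6/9121= 0.00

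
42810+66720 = 109530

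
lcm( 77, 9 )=693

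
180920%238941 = 180920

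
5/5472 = 5/5472 = 0.00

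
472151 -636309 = -164158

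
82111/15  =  5474 + 1/15 = 5474.07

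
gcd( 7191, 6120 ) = 153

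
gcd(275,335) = 5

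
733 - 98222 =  - 97489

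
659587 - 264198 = 395389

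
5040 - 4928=112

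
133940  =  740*181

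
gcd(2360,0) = 2360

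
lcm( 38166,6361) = 38166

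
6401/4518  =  1 + 1883/4518  =  1.42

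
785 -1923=-1138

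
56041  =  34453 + 21588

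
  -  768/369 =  - 3  +  113/123=-  2.08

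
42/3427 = 42/3427= 0.01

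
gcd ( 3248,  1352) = 8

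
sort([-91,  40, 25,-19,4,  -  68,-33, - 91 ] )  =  [ - 91, - 91, - 68,-33, - 19,4,25, 40]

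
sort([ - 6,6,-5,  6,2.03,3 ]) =[ - 6,  -  5 , 2.03,3, 6 , 6]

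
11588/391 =11588/391=29.64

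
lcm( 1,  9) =9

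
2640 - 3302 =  - 662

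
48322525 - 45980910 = 2341615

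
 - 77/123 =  - 1 + 46/123=- 0.63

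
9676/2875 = 9676/2875 = 3.37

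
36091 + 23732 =59823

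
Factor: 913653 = 3^3*13^1*19^1*137^1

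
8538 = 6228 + 2310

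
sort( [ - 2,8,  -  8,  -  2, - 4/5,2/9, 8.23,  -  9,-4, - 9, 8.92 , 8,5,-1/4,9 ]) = [  -  9,-9, - 8, - 4,-2 , -2, - 4/5, - 1/4,2/9, 5,  8,8,8.23, 8.92,9 ]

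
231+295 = 526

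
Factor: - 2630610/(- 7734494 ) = 3^3*5^1*563^( - 1) * 6869^( - 1) * 9743^1= 1315305/3867247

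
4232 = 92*46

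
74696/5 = 74696/5 = 14939.20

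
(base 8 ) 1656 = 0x3ae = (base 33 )SI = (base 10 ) 942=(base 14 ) 4B4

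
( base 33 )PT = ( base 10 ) 854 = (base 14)450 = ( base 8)1526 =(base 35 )OE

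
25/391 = 25/391 = 0.06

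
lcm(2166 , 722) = 2166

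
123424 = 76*1624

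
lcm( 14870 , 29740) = 29740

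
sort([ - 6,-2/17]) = [ - 6, - 2/17 ] 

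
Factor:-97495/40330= - 527/218 = - 2^( - 1)*17^1*31^1*109^( - 1 )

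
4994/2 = 2497 = 2497.00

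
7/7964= 7/7964 = 0.00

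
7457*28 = 208796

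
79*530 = 41870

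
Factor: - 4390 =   -  2^1*5^1*439^1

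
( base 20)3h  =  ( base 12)65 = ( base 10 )77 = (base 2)1001101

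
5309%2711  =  2598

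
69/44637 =23/14879= 0.00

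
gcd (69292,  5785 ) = 1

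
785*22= 17270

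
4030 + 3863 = 7893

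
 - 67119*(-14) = 939666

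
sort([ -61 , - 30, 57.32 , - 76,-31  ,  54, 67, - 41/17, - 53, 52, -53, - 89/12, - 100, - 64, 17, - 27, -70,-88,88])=[  -  100, -88,-76, - 70,-64, - 61, - 53,-53, - 31, -30,-27, - 89/12,  -  41/17 , 17 , 52,54,57.32, 67, 88]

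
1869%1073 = 796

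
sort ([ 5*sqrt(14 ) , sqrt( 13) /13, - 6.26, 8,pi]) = [ - 6.26, sqrt(13 ) /13,pi,  8 , 5 * sqrt(14)]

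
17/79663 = 17/79663=0.00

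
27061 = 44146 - 17085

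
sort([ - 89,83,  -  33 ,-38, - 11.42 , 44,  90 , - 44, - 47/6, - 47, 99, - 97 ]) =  [ -97, - 89,  -  47, - 44, - 38,-33, - 11.42, - 47/6 , 44,83 , 90, 99]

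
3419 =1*3419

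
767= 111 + 656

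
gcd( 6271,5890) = 1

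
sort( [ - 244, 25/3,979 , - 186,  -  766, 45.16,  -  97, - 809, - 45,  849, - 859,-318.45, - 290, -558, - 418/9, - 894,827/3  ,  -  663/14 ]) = [ - 894, - 859, - 809,- 766,  -  558 , - 318.45, - 290, - 244, - 186, - 97, - 663/14, - 418/9, - 45,25/3, 45.16, 827/3, 849, 979 ] 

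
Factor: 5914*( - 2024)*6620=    - 79240976320 = - 2^6*5^1*11^1*23^1 * 331^1*2957^1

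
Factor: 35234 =2^1 * 79^1* 223^1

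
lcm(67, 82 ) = 5494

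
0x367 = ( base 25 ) 19l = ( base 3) 1012021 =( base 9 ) 1167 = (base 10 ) 871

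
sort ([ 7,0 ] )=[ 0,7 ] 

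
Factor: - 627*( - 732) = 2^2*3^2*11^1  *19^1*61^1 = 458964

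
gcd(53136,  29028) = 492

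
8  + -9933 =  - 9925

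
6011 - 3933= 2078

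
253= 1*253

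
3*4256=12768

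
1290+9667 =10957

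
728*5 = 3640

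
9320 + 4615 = 13935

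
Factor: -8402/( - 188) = 4201/94= 2^(- 1)*47^( - 1 )*4201^1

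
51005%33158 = 17847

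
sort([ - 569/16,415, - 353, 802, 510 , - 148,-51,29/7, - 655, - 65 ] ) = [ - 655, - 353, - 148, - 65 , - 51, - 569/16, 29/7 , 415, 510 , 802]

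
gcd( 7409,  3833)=1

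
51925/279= 186+ 1/9  =  186.11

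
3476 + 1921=5397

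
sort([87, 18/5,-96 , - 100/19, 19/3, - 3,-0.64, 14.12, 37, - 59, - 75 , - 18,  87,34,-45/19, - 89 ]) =[ - 96,-89, - 75, - 59, - 18 ,-100/19,-3, - 45/19,-0.64,18/5, 19/3, 14.12, 34 , 37, 87,  87]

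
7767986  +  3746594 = 11514580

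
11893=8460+3433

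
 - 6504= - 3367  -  3137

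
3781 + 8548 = 12329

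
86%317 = 86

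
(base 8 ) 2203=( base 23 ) 245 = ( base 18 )3a3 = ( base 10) 1155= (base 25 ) 1l5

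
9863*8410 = 82947830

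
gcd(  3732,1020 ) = 12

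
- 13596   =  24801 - 38397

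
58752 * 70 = 4112640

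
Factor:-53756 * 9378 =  - 504123768 = -2^3 * 3^2*89^1 * 151^1*521^1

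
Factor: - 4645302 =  - 2^1*3^1*774217^1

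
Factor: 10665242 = 2^1*7^4 * 2221^1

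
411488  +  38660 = 450148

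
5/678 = 5/678 = 0.01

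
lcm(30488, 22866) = 91464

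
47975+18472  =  66447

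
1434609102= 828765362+605843740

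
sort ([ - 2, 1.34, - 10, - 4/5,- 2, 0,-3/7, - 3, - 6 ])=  [ - 10, - 6, - 3,-2, - 2, - 4/5, - 3/7, 0,1.34]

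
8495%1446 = 1265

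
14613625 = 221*66125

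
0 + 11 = 11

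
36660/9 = 4073 + 1/3 = 4073.33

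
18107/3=6035 + 2/3 = 6035.67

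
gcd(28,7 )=7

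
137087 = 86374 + 50713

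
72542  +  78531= 151073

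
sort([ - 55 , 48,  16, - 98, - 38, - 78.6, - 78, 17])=[ - 98, - 78.6 , - 78, - 55, - 38 , 16,17,48]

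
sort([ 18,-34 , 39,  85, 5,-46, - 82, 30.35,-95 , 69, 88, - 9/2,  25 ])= [ -95, - 82, - 46, - 34, - 9/2,  5, 18, 25, 30.35,39, 69, 85,88]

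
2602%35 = 12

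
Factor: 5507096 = 2^3* 7^1 * 43^1*2287^1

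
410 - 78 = 332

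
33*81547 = 2691051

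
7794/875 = 8 + 794/875  =  8.91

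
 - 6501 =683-7184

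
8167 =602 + 7565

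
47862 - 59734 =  - 11872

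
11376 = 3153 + 8223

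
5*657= 3285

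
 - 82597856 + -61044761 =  - 143642617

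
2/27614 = 1/13807=0.00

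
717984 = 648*1108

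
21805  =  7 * 3115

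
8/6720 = 1/840 = 0.00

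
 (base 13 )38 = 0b101111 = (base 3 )1202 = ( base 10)47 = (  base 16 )2F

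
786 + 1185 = 1971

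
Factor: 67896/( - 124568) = - 369/677 = - 3^2*41^1 * 677^(- 1 )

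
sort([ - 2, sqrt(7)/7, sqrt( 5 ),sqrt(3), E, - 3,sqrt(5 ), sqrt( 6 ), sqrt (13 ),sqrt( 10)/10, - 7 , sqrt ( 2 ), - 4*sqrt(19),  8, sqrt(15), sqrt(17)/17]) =[ - 4*sqrt(19 ), - 7, - 3, - 2, sqrt(17)/17 , sqrt(10) /10,sqrt(7)/7,sqrt( 2),sqrt(3), sqrt( 5 ), sqrt (5),sqrt(6 ),E, sqrt(13 ), sqrt(15 ),8 ]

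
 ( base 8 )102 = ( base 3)2110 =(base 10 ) 66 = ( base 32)22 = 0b1000010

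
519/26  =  519/26 = 19.96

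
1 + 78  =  79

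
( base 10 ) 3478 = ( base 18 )ad4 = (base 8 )6626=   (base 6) 24034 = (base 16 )d96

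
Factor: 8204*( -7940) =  - 2^4*5^1* 7^1*293^1*397^1=- 65139760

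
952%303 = 43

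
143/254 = 143/254 = 0.56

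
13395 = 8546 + 4849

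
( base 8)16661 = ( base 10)7601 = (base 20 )J01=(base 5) 220401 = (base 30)8DB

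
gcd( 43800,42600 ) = 600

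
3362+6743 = 10105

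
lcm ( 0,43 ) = 0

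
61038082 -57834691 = 3203391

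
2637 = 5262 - 2625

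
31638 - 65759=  - 34121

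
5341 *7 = 37387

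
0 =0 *8930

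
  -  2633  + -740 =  - 3373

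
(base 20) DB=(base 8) 417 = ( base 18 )F1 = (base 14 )155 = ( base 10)271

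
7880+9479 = 17359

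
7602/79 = 96+18/79=96.23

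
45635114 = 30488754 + 15146360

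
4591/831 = 5 + 436/831 = 5.52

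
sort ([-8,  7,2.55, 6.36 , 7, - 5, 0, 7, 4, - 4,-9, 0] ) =[ - 9, - 8, - 5,- 4,0,0, 2.55, 4, 6.36,  7, 7,7]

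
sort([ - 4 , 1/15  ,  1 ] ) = [- 4,1/15 , 1]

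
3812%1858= 96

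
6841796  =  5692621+1149175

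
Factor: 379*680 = 257720=   2^3*5^1*17^1*379^1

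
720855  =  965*747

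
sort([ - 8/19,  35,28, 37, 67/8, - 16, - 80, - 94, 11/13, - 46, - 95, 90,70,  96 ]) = [ - 95, - 94, - 80,- 46, - 16, - 8/19, 11/13, 67/8,28,35,37, 70, 90, 96 ]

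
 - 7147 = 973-8120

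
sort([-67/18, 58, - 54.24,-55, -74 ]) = [-74, - 55, - 54.24, - 67/18,  58 ] 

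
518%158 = 44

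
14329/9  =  1592 + 1/9 = 1592.11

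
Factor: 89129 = 19^1 * 4691^1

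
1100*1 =1100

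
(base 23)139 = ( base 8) 1137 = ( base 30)k7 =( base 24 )117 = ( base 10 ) 607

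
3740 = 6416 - 2676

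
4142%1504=1134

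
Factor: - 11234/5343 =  - 2^1*3^(-1)*13^ ( - 1 )*41^1=- 82/39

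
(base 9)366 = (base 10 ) 303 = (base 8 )457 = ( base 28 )an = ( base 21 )E9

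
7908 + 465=8373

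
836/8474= 22/223 = 0.10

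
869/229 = 3+182/229 = 3.79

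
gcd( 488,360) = 8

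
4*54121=216484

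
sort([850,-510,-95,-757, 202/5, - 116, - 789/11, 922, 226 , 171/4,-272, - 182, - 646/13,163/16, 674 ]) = [ - 757, - 510, - 272, - 182, - 116, - 95,-789/11,-646/13,163/16,202/5, 171/4, 226, 674, 850,922]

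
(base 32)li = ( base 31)m8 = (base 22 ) 198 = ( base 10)690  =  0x2B2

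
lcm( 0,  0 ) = 0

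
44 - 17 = 27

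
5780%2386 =1008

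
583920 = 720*811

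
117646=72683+44963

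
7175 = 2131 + 5044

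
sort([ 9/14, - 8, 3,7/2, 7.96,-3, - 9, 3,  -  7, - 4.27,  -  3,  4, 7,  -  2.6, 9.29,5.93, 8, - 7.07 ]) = [- 9, - 8, - 7.07, - 7, - 4.27, - 3, - 3, - 2.6, 9/14, 3, 3,7/2,  4,5.93,7, 7.96, 8 , 9.29] 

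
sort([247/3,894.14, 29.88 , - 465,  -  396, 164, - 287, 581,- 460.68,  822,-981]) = [ - 981,  -  465, -460.68, - 396, - 287,29.88,  247/3, 164, 581, 822,894.14 ] 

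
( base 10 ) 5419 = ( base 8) 12453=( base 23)A5E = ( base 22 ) b47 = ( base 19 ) F04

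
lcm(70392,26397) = 211176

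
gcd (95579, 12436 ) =1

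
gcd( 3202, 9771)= 1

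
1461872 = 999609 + 462263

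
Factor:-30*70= -2^2 * 3^1 * 5^2*7^1 =-2100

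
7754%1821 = 470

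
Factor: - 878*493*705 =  - 305162070= -2^1*3^1*5^1*17^1 * 29^1*47^1*439^1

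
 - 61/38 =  - 61/38 = - 1.61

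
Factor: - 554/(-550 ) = 277/275 = 5^( - 2 ) * 11^( - 1)*277^1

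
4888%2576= 2312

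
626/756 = 313/378=0.83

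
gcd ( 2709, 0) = 2709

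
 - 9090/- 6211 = 1 + 2879/6211 = 1.46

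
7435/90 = 1487/18 = 82.61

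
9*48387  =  435483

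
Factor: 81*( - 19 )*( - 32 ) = 49248 = 2^5*3^4*19^1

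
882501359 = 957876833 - 75375474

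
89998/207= 89998/207  =  434.77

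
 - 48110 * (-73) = 3512030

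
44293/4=44293/4 = 11073.25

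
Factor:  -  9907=- 9907^1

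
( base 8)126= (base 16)56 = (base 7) 152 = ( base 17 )51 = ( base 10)86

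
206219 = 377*547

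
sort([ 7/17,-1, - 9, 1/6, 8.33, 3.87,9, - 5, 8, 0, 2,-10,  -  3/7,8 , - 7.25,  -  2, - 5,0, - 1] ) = [ - 10, - 9, - 7.25, - 5, - 5, - 2, - 1, - 1 , - 3/7, 0,0,  1/6 , 7/17, 2 , 3.87,8,8, 8.33, 9]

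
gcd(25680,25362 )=6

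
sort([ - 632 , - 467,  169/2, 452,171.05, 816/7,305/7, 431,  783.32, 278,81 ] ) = [ - 632, - 467, 305/7, 81,169/2, 816/7, 171.05,278,  431,452 , 783.32 ] 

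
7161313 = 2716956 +4444357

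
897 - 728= 169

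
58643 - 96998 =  - 38355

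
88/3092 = 22/773 = 0.03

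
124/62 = 2 = 2.00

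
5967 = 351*17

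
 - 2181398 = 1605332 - 3786730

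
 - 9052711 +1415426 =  - 7637285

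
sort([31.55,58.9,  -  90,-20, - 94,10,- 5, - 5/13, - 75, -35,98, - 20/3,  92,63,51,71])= [ - 94, - 90, - 75, - 35, - 20,-20/3, - 5,-5/13, 10,  31.55,51,58.9,  63, 71,  92, 98]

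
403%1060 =403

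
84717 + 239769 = 324486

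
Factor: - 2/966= - 1/483 = - 3^(-1 ) * 7^(  -  1 )*23^(-1) 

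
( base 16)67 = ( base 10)103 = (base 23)4b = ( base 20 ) 53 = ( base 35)2x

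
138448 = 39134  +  99314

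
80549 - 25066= 55483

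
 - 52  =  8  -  60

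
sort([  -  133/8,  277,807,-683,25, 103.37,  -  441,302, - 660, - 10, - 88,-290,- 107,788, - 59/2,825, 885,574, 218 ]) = [-683,-660,-441 , - 290, - 107,-88, - 59/2, - 133/8,-10, 25, 103.37, 218, 277, 302, 574,788, 807, 825, 885 ]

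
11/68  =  11/68 = 0.16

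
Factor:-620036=-2^2*155009^1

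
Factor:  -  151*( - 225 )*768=2^8*3^3*5^2*151^1 =26092800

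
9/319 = 9/319 = 0.03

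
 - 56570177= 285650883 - 342221060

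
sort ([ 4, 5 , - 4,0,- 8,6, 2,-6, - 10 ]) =[-10, - 8, - 6 , - 4, 0, 2 , 4,  5,6]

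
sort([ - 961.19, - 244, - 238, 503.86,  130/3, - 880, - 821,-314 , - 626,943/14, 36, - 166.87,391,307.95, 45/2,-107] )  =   [ - 961.19, - 880, - 821, - 626,- 314,-244, - 238,- 166.87, - 107,  45/2, 36, 130/3,943/14, 307.95, 391,503.86 ]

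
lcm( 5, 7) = 35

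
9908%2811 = 1475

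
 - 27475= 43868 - 71343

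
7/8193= 7/8193 =0.00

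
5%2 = 1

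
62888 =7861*8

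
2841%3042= 2841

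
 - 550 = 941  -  1491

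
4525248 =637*7104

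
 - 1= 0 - 1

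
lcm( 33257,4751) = 33257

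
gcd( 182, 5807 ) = 1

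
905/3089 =905/3089= 0.29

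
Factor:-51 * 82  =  -4182 = - 2^1*3^1*17^1*41^1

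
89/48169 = 89/48169 = 0.00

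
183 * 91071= 16665993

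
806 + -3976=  - 3170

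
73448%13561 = 5643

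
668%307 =54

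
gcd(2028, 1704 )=12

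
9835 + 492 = 10327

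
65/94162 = 65/94162 = 0.00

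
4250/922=4 + 281/461 = 4.61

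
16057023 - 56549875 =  - 40492852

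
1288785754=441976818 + 846808936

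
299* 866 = 258934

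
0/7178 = 0 = 0.00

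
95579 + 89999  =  185578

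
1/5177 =1/5177 = 0.00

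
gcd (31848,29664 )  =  24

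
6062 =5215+847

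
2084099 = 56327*37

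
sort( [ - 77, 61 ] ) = [-77,61]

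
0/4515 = 0 = 0.00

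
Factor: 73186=2^1 * 23^1*37^1*43^1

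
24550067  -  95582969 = -71032902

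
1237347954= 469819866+767528088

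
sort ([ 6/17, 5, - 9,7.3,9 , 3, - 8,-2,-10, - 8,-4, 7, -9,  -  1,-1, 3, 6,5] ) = [ - 10,  -  9, - 9, - 8, - 8 , - 4,-2, - 1, - 1,6/17,3,3 , 5,5, 6,7,7.3, 9 ] 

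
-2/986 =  - 1 + 492/493=- 0.00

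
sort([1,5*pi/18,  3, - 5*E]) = [ - 5*E, 5*pi/18,1  ,  3]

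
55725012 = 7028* 7929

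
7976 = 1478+6498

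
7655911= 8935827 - 1279916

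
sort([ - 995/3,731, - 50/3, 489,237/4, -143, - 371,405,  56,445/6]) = [ - 371,-995/3, - 143,-50/3,56,237/4,445/6,405 , 489,731 ]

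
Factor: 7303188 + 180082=2^1 * 5^1 * 167^1*4481^1 = 7483270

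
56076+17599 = 73675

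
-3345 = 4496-7841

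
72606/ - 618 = - 12101/103  =  - 117.49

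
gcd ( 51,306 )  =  51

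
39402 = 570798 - 531396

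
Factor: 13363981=97^1*311^1*443^1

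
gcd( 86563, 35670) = 1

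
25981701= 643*40407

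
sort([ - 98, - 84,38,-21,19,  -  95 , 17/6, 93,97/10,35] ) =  [ - 98, - 95, - 84,-21, 17/6,97/10,19, 35,38, 93 ] 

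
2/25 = 2/25 = 0.08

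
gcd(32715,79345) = 5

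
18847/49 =18847/49 = 384.63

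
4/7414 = 2/3707  =  0.00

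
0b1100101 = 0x65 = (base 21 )4h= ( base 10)101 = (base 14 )73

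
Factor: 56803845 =3^1*5^1*7^1*540989^1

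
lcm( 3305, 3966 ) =19830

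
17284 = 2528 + 14756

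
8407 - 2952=5455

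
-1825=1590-3415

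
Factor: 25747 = 25747^1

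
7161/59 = 121 + 22/59   =  121.37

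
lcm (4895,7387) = 406285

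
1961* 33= 64713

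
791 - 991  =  -200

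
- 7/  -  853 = 7/853 = 0.01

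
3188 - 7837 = -4649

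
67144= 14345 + 52799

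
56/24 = 7/3 = 2.33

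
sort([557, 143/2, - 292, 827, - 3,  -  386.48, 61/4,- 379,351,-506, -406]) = [ - 506, - 406, - 386.48, - 379 , - 292, - 3, 61/4, 143/2,351, 557,827]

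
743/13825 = 743/13825  =  0.05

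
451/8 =451/8 = 56.38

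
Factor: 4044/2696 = 3/2 =2^( - 1)*3^1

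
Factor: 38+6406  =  2^2*3^2*179^1 =6444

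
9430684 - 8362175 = 1068509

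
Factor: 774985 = 5^1*23^2*293^1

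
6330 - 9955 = -3625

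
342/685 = 342/685 = 0.50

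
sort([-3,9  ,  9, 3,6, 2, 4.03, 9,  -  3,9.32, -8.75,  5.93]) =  [ - 8.75, - 3, - 3,  2, 3, 4.03,5.93, 6, 9, 9, 9,9.32 ] 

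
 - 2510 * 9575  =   - 24033250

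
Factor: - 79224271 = -7^1*11317753^1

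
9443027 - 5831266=3611761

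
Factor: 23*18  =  414 =2^1 * 3^2*23^1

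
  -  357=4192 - 4549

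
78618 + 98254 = 176872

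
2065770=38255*54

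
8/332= 2/83= 0.02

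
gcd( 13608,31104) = 1944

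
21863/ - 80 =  -274 + 57/80 = - 273.29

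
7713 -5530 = 2183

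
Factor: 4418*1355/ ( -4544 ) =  - 2993195/2272 = - 2^(  -  5)*5^1*47^2*71^( - 1 )* 271^1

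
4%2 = 0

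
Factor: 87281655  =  3^1*5^1* 17^1*342281^1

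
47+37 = 84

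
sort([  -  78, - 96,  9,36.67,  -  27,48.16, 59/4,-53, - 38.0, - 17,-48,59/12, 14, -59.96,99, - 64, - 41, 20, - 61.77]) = [ - 96,- 78,-64,-61.77, - 59.96, - 53, - 48, -41,-38.0, - 27, - 17,  59/12, 9,14,  59/4, 20, 36.67,  48.16, 99 ] 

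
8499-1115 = 7384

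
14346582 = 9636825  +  4709757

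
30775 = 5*6155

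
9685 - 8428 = 1257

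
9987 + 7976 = 17963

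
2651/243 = 10  +  221/243 = 10.91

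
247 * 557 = 137579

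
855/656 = 855/656 = 1.30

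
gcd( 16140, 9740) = 20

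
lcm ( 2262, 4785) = 124410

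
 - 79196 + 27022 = -52174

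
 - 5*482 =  - 2410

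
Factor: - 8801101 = -41^1 *97^1*2213^1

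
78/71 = 1 + 7/71 = 1.10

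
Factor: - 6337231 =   -  6337231^1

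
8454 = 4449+4005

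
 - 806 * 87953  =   - 70890118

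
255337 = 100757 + 154580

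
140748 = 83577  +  57171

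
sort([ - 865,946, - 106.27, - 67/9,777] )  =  [ -865, - 106.27, - 67/9,777,946]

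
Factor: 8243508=2^2*3^1  *  7^1*13^1*7549^1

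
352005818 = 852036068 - 500030250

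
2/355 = 2/355  =  0.01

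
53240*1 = 53240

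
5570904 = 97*57432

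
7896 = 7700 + 196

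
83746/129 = 649+25/129 = 649.19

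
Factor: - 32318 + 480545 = 448227 = 3^3*13^1 *1277^1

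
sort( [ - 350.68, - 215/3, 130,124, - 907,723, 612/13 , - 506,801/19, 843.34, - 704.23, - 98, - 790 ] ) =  [  -  907,-790, - 704.23, - 506, - 350.68, - 98,-215/3,801/19, 612/13,124, 130 , 723,843.34 ]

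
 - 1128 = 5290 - 6418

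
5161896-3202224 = 1959672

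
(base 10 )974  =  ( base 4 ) 33032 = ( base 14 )4d8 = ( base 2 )1111001110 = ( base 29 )14H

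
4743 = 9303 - 4560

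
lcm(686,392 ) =2744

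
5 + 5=10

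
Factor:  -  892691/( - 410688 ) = 2^(-6 ) * 3^(  -  2 ) * 23^(-1)*31^( - 1 )*97^1*9203^1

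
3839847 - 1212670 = 2627177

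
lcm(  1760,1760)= 1760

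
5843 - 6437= - 594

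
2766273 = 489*5657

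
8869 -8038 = 831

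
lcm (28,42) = 84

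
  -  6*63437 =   -  380622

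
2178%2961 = 2178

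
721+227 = 948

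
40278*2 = 80556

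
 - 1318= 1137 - 2455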